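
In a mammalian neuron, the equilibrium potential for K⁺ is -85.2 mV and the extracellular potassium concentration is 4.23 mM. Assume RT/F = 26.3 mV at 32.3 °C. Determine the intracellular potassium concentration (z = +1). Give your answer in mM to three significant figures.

Nernst: E = (26.3/1) · ln([out]/[in]), so ln([out]/[in]) = -85.2 × 1 / 26.3 = -3.2395.
[out]/[in] = e^(-3.2395) = 0.03918.
[in] = 4.23 / 0.03918 = 108 mM.

108 mM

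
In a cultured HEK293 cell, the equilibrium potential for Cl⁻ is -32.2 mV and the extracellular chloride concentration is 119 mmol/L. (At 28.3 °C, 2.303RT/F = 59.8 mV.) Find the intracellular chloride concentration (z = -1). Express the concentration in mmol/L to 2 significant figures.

34 mmol/L

Nernst: E = (59.8/-1) · log₁₀([out]/[in]), so log₁₀([out]/[in]) = -32.2 × -1 / 59.8 = 0.5385.
[out]/[in] = 10^(0.5385) = 3.455.
[in] = 119 / 3.455 = 34.44 mmol/L.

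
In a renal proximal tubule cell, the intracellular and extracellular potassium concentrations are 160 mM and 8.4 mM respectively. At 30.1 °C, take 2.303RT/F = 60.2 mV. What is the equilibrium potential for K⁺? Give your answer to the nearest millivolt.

-77 mV

E = (60.2/z) · log₁₀([K⁺]_out/[K⁺]_in) with z = +1.
= (60.2/1) · log₁₀(8.4/160) = 60.20 · log₁₀(0.0525)
= 60.20 · (-1.2798) = -77.05 mV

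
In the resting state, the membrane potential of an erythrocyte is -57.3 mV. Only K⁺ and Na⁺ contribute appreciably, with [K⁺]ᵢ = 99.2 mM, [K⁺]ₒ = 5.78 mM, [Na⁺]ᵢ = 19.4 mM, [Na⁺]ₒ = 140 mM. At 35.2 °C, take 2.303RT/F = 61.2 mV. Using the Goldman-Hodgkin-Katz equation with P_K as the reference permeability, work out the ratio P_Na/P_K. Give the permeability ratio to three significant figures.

0.0414

Let α = P_Na/P_K. GHK: Vm = 61.2·log₁₀[(Kₒ + α·Naₒ)/(Kᵢ + α·Naᵢ)].
10^(Vm/61.2) = 10^(-57.3/61.2) = 0.1158
So 0.1158·(Kᵢ + α·Naᵢ) = Kₒ + α·Naₒ → α = (0.1158·99.2 − 5.78) / (140.0 − 0.1158·19.4)
α = (11.49 − 5.78) / (140.0 − 2.247) = 5.708/137.8 = 0.04143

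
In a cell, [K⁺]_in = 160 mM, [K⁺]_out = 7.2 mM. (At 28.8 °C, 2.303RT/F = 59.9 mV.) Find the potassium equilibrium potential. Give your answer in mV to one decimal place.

-80.7 mV

E = (59.9/z) · log₁₀([K⁺]_out/[K⁺]_in) with z = +1.
= (59.9/1) · log₁₀(7.2/160) = 59.90 · log₁₀(0.045)
= 59.90 · (-1.3468) = -80.67 mV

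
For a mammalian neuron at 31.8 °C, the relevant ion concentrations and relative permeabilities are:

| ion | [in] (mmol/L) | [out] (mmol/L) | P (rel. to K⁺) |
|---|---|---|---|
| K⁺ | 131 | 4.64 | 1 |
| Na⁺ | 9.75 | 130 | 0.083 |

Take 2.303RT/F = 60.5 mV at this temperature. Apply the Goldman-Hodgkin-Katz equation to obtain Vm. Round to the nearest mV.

-56 mV

Vm = 60.5 · log₁₀[(Σ P·[cation]ₒ + Σ P·[anion]ᵢ) / (Σ P·[cation]ᵢ + Σ P·[anion]ₒ)]
Numerator = 1×4.64 + 0.083×130 = 15.43
Denominator = 1×131 + 0.083×9.75 = 131.8
Vm = 60.5 · log₁₀(0.11706) = 60.5 × (-0.9316) = -56.36 mV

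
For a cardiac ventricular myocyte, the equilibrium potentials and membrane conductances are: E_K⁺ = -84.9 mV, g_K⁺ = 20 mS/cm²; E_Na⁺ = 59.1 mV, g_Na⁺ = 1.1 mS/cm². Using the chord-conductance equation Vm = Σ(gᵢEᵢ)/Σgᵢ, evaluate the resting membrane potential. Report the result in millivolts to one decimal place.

-77.4 mV

Σ gᵢEᵢ = 20·(-84.9) + 1.1·(59.1) = -1632.99
Σ gᵢ = 20 + 1.1 = 21.1
Vm = -1632.99 / 21.1 = -77.39 mV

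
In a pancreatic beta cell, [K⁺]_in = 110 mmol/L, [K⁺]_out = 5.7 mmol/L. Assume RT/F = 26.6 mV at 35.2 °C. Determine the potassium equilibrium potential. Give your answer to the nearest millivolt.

-79 mV

E = (26.6/z) · ln([K⁺]_out/[K⁺]_in) with z = +1.
= (26.6/1) · ln(5.7/110) = 26.60 · ln(0.05182)
= 26.60 · (-2.9600) = -78.74 mV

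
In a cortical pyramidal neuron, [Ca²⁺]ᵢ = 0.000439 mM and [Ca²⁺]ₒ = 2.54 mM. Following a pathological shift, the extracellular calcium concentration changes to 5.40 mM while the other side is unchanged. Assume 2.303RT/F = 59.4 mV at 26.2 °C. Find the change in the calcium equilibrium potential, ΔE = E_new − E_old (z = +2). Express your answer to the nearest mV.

E_old = (59.4/2)·log₁₀(2.54/0.000439) = 111.74 mV
E_new = (59.4/2)·log₁₀(5.40/0.000439) = 121.47 mV
ΔE = 121.47 − (111.74) = 9.73 mV

10 mV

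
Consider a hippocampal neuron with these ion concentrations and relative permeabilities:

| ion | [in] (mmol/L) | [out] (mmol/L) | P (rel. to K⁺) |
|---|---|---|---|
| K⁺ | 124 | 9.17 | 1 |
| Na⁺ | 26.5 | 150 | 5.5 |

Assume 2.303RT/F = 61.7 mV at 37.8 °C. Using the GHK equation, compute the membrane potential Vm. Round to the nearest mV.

Vm = 61.7 · log₁₀[(Σ P·[cation]ₒ + Σ P·[anion]ᵢ) / (Σ P·[cation]ᵢ + Σ P·[anion]ₒ)]
Numerator = 1×9.17 + 5.5×150 = 834.2
Denominator = 1×124 + 5.5×26.5 = 269.8
Vm = 61.7 · log₁₀(3.0924) = 61.7 × (0.4903) = 30.25 mV

30 mV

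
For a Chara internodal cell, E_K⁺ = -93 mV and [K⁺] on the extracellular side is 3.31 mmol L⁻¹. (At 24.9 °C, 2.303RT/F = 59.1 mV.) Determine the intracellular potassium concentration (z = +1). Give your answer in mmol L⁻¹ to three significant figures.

Nernst: E = (59.1/1) · log₁₀([out]/[in]), so log₁₀([out]/[in]) = -93.0 × 1 / 59.1 = -1.5736.
[out]/[in] = 10^(-1.5736) = 0.02669.
[in] = 3.31 / 0.02669 = 124 mmol L⁻¹.

124 mmol L⁻¹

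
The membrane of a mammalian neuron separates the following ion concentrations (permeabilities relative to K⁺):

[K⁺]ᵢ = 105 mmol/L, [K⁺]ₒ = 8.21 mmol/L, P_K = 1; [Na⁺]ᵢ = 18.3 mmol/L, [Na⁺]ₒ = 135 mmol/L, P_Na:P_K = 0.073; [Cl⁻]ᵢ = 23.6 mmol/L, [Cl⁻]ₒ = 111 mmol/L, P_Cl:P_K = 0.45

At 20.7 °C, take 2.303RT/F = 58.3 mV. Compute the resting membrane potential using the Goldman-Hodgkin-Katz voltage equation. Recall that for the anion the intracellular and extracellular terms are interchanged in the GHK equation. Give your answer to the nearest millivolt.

-43 mV

Vm = 58.3 · log₁₀[(Σ P·[cation]ₒ + Σ P·[anion]ᵢ) / (Σ P·[cation]ᵢ + Σ P·[anion]ₒ)]
Numerator = 1×8.21 + 0.073×135 + 0.45×23.6 = 28.68
Denominator = 1×105 + 0.073×18.3 + 0.45×111 = 156.3
Vm = 58.3 · log₁₀(0.18354) = 58.3 × (-0.7363) = -42.92 mV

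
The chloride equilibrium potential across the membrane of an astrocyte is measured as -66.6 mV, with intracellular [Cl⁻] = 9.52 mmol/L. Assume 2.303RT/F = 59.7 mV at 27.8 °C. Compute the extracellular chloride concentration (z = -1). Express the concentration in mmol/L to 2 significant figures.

Nernst: E = (59.7/-1) · log₁₀([out]/[in]), so log₁₀([out]/[in]) = -66.6 × -1 / 59.7 = 1.1156.
[out]/[in] = 10^(1.1156) = 13.05.
[out] = 13.05 × 9.52 = 124.2 mmol/L.

120 mmol/L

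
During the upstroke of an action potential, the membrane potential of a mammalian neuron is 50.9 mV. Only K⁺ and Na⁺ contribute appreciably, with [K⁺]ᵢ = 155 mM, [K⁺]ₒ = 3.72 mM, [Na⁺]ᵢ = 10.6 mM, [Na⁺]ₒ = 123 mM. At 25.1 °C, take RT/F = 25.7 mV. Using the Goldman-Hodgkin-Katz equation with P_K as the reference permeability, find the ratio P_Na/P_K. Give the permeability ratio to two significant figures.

Let α = P_Na/P_K. GHK: Vm = 25.7·ln[(Kₒ + α·Naₒ)/(Kᵢ + α·Naᵢ)].
e^(Vm/25.7) = e^(50.9/25.7) = 7.2467
So 7.2467·(Kᵢ + α·Naᵢ) = Kₒ + α·Naₒ → α = (7.2467·155.0 − 3.72) / (123.0 − 7.2467·10.6)
α = (1123 − 3.72) / (123.0 − 76.81) = 1120/46.19 = 24.24

24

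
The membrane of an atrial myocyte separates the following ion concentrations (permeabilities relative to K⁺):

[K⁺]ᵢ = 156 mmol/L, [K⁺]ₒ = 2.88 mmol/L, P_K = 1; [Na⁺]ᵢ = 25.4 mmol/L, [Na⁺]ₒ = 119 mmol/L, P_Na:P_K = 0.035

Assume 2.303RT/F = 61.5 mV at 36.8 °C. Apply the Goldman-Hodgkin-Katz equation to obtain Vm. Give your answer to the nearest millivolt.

Vm = 61.5 · log₁₀[(Σ P·[cation]ₒ + Σ P·[anion]ᵢ) / (Σ P·[cation]ᵢ + Σ P·[anion]ₒ)]
Numerator = 1×2.88 + 0.035×119 = 7.045
Denominator = 1×156 + 0.035×25.4 = 156.9
Vm = 61.5 · log₁₀(0.044904) = 61.5 × (-1.3477) = -82.88 mV

-83 mV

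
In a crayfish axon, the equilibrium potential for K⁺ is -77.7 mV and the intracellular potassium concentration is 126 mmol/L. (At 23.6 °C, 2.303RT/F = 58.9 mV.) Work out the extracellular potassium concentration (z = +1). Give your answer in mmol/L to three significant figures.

6.04 mmol/L

Nernst: E = (58.9/1) · log₁₀([out]/[in]), so log₁₀([out]/[in]) = -77.7 × 1 / 58.9 = -1.3192.
[out]/[in] = 10^(-1.3192) = 0.04795.
[out] = 0.04795 × 126 = 6.042 mmol/L.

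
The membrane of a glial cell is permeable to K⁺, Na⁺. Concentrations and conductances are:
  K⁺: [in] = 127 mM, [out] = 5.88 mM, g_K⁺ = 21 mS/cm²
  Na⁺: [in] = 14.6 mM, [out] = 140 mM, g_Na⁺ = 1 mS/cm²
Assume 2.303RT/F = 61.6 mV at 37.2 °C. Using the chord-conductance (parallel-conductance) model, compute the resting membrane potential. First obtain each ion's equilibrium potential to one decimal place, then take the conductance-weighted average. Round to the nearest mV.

E_K⁺ = (61.6/1)·log₁₀(5.88/127) = -82.2 mV
E_Na⁺ = (61.6/1)·log₁₀(140/14.6) = 60.5 mV
Vm = (Σ gᵢEᵢ)/(Σ gᵢ) = (21·-82.2 + 1·60.5) / (21 + 1)
= -1665.70 / 22 = -75.71 mV

-76 mV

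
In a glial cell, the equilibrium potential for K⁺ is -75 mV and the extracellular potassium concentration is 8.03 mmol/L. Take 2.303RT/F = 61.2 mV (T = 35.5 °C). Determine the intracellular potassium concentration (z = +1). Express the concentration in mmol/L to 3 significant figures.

135 mmol/L

Nernst: E = (61.2/1) · log₁₀([out]/[in]), so log₁₀([out]/[in]) = -75.0 × 1 / 61.2 = -1.2255.
[out]/[in] = 10^(-1.2255) = 0.0595.
[in] = 8.03 / 0.0595 = 135 mmol/L.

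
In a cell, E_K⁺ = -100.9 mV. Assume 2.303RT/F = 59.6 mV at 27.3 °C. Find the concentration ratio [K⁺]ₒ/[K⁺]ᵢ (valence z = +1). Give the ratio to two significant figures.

log₁₀([out]/[in]) = E·z/(59.6) = -100.9 × 1 / 59.6 = -1.6930
[out]/[in] = 10^(-1.6930) = 0.02028

0.020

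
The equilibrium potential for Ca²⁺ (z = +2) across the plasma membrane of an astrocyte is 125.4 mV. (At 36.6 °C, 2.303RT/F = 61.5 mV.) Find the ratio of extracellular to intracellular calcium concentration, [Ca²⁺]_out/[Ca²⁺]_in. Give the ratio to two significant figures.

log₁₀([out]/[in]) = E·z/(61.5) = 125.4 × 2 / 61.5 = 4.0780
[out]/[in] = 10^(4.0780) = 1.197e+04

12000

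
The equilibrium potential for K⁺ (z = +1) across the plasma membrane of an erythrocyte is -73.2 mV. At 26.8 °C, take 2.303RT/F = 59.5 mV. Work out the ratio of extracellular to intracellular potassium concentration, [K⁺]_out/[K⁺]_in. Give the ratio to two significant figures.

log₁₀([out]/[in]) = E·z/(59.5) = -73.2 × 1 / 59.5 = -1.2303
[out]/[in] = 10^(-1.2303) = 0.05885

0.059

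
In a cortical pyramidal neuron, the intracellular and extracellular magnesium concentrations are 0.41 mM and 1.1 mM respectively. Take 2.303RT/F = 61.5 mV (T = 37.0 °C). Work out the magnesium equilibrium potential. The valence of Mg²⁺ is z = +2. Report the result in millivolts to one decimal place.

13.2 mV

E = (61.5/z) · log₁₀([Mg²⁺]_out/[Mg²⁺]_in) with z = +2.
= (61.5/2) · log₁₀(1.1/0.41) = 30.75 · log₁₀(2.683)
= 30.75 · (0.4286) = 13.18 mV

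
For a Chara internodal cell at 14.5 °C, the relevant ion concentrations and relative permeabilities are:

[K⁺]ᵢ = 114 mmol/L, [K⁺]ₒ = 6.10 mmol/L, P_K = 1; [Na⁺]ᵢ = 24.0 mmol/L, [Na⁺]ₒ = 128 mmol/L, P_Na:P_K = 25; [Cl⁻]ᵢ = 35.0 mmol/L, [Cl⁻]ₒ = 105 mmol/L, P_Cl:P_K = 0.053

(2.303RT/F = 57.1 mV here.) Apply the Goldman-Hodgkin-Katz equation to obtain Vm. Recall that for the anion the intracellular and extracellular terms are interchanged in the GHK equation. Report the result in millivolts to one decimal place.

37.1 mV

Vm = 57.1 · log₁₀[(Σ P·[cation]ₒ + Σ P·[anion]ᵢ) / (Σ P·[cation]ᵢ + Σ P·[anion]ₒ)]
Numerator = 1×6.10 + 25×128 + 0.053×35.0 = 3208
Denominator = 1×114 + 25×24.0 + 0.053×105 = 719.6
Vm = 57.1 · log₁₀(4.4582) = 57.1 × (0.6492) = 37.07 mV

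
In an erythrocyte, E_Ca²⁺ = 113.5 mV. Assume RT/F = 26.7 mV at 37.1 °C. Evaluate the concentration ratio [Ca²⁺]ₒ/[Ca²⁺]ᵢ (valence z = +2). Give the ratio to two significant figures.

4900

ln([out]/[in]) = E·z/(26.7) = 113.5 × 2 / 26.7 = 8.5019
[out]/[in] = e^(8.5019) = 4924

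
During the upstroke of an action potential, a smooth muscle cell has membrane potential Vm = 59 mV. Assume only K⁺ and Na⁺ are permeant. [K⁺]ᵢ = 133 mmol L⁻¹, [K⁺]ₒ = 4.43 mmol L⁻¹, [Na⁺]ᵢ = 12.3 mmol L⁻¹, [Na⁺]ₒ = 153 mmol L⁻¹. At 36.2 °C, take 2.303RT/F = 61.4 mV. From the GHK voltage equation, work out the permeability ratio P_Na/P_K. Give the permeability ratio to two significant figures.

30

Let α = P_Na/P_K. GHK: Vm = 61.4·log₁₀[(Kₒ + α·Naₒ)/(Kᵢ + α·Naᵢ)].
10^(Vm/61.4) = 10^(59.0/61.4) = 9.1393
So 9.1393·(Kᵢ + α·Naᵢ) = Kₒ + α·Naₒ → α = (9.1393·133.0 − 4.43) / (153.0 − 9.1393·12.3)
α = (1216 − 4.43) / (153.0 − 112.4) = 1211/40.59 = 29.84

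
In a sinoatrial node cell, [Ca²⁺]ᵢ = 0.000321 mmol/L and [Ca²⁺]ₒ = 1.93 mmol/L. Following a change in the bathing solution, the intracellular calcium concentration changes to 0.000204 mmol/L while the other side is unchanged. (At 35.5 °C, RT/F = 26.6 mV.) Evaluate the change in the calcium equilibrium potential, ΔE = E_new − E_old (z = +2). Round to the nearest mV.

6 mV

E_old = (26.6/2)·ln(1.93/0.000321) = 115.73 mV
E_new = (26.6/2)·ln(1.93/0.000204) = 121.76 mV
ΔE = 121.76 − (115.73) = 6.03 mV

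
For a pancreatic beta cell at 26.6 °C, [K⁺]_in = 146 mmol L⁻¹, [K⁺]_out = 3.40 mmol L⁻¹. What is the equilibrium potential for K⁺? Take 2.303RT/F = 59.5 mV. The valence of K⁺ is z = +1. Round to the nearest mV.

E = (59.5/z) · log₁₀([K⁺]_out/[K⁺]_in) with z = +1.
= (59.5/1) · log₁₀(3.40/146) = 59.50 · log₁₀(0.02329)
= 59.50 · (-1.6329) = -97.16 mV

-97 mV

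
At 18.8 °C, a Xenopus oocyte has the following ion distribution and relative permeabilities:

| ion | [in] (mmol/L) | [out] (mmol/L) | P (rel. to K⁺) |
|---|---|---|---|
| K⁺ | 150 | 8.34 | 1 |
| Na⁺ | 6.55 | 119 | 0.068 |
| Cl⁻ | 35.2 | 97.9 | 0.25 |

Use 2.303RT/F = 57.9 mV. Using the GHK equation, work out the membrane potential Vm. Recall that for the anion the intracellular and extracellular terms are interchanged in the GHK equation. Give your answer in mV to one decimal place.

-48.7 mV

Vm = 57.9 · log₁₀[(Σ P·[cation]ₒ + Σ P·[anion]ᵢ) / (Σ P·[cation]ᵢ + Σ P·[anion]ₒ)]
Numerator = 1×8.34 + 0.068×119 + 0.25×35.2 = 25.23
Denominator = 1×150 + 0.068×6.55 + 0.25×97.9 = 174.9
Vm = 57.9 · log₁₀(0.14425) = 57.9 × (-0.8409) = -48.69 mV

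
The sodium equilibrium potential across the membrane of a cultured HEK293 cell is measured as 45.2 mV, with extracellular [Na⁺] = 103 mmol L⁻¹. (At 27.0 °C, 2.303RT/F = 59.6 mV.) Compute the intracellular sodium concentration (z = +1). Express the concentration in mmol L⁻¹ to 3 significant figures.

18.0 mmol L⁻¹

Nernst: E = (59.6/1) · log₁₀([out]/[in]), so log₁₀([out]/[in]) = 45.2 × 1 / 59.6 = 0.7584.
[out]/[in] = 10^(0.7584) = 5.733.
[in] = 103 / 5.733 = 17.97 mmol L⁻¹.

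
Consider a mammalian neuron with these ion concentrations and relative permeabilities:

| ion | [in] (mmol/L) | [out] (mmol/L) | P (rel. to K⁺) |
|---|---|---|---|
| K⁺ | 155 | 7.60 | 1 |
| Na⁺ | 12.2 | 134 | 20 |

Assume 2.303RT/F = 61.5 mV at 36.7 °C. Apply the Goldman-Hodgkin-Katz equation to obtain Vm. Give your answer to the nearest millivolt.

Vm = 61.5 · log₁₀[(Σ P·[cation]ₒ + Σ P·[anion]ᵢ) / (Σ P·[cation]ᵢ + Σ P·[anion]ₒ)]
Numerator = 1×7.60 + 20×134 = 2688
Denominator = 1×155 + 20×12.2 = 399
Vm = 61.5 · log₁₀(6.7358) = 61.5 × (0.8284) = 50.95 mV

51 mV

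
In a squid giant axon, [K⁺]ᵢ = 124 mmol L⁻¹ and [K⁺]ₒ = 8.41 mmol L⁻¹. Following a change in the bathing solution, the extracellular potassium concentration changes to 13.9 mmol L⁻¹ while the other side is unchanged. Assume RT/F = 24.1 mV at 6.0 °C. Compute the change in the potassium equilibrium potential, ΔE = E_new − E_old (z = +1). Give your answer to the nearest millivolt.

12 mV

E_old = (24.1/1)·ln(8.41/124) = -64.85 mV
E_new = (24.1/1)·ln(13.9/124) = -52.74 mV
ΔE = -52.74 − (-64.85) = 12.11 mV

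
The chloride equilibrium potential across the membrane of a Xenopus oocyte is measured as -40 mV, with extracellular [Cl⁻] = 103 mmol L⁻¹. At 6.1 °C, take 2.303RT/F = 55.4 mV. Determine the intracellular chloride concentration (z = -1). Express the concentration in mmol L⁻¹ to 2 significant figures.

20 mmol L⁻¹

Nernst: E = (55.4/-1) · log₁₀([out]/[in]), so log₁₀([out]/[in]) = -40.0 × -1 / 55.4 = 0.7220.
[out]/[in] = 10^(0.7220) = 5.273.
[in] = 103 / 5.273 = 19.54 mmol L⁻¹.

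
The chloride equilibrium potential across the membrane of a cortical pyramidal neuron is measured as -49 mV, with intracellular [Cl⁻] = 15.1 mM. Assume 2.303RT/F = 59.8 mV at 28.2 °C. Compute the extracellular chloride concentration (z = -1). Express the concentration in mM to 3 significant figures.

Nernst: E = (59.8/-1) · log₁₀([out]/[in]), so log₁₀([out]/[in]) = -49.0 × -1 / 59.8 = 0.8194.
[out]/[in] = 10^(0.8194) = 6.598.
[out] = 6.598 × 15.1 = 99.63 mM.

99.6 mM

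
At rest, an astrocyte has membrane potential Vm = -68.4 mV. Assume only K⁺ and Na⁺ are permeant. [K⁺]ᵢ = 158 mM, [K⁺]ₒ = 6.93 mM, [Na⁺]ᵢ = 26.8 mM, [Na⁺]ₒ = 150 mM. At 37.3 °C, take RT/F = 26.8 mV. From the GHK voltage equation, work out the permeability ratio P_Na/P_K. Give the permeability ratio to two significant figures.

Let α = P_Na/P_K. GHK: Vm = 26.8·ln[(Kₒ + α·Naₒ)/(Kᵢ + α·Naᵢ)].
e^(Vm/26.8) = e^(-68.4/26.8) = 0.077907
So 0.077907·(Kᵢ + α·Naᵢ) = Kₒ + α·Naₒ → α = (0.077907·158.0 − 6.93) / (150.0 − 0.077907·26.8)
α = (12.31 − 6.93) / (150.0 − 2.088) = 5.379/147.9 = 0.03637

0.036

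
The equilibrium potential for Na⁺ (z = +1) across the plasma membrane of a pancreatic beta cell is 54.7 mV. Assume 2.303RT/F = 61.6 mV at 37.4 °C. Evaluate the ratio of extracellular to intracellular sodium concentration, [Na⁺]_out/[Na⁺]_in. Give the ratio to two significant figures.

log₁₀([out]/[in]) = E·z/(61.6) = 54.7 × 1 / 61.6 = 0.8880
[out]/[in] = 10^(0.8880) = 7.727

7.7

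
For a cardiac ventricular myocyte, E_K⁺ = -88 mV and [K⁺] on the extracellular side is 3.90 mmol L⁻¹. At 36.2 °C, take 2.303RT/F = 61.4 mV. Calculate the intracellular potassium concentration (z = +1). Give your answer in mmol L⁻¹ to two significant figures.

110 mmol L⁻¹

Nernst: E = (61.4/1) · log₁₀([out]/[in]), so log₁₀([out]/[in]) = -88.0 × 1 / 61.4 = -1.4332.
[out]/[in] = 10^(-1.4332) = 0.03688.
[in] = 3.90 / 0.03688 = 105.8 mmol L⁻¹.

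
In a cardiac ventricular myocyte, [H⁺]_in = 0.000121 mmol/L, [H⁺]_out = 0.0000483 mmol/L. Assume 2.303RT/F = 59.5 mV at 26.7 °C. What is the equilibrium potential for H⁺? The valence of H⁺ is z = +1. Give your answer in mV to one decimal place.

E = (59.5/z) · log₁₀([H⁺]_out/[H⁺]_in) with z = +1.
= (59.5/1) · log₁₀(0.0000483/0.000121) = 59.50 · log₁₀(0.3992)
= 59.50 · (-0.3988) = -23.73 mV

-23.7 mV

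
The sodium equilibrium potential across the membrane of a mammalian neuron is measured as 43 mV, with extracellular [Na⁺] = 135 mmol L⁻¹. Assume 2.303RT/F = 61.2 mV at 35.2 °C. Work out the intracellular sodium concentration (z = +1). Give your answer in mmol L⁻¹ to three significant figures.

Nernst: E = (61.2/1) · log₁₀([out]/[in]), so log₁₀([out]/[in]) = 43.0 × 1 / 61.2 = 0.7026.
[out]/[in] = 10^(0.7026) = 5.042.
[in] = 135 / 5.042 = 26.77 mmol L⁻¹.

26.8 mmol L⁻¹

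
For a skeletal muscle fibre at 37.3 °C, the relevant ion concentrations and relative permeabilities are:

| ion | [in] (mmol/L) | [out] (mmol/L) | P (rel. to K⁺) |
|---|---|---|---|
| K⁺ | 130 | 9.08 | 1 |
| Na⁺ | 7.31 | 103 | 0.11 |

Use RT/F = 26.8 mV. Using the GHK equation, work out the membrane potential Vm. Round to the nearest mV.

-50 mV

Vm = 26.8 · ln[(Σ P·[cation]ₒ + Σ P·[anion]ᵢ) / (Σ P·[cation]ᵢ + Σ P·[anion]ₒ)]
Numerator = 1×9.08 + 0.11×103 = 20.41
Denominator = 1×130 + 0.11×7.31 = 130.8
Vm = 26.8 · ln(0.15603) = 26.8 × (-1.8577) = -49.79 mV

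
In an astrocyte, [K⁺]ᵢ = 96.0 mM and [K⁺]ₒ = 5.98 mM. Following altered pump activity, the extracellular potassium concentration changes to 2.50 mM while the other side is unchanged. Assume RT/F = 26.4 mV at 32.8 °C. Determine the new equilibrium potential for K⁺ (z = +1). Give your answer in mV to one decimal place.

After the shift: [K⁺]_out = 2.50, [K⁺]_in = 96.0 mM.
E_new = (26.4/1)·ln(2.50/96.0) = 26.40 · (-3.6481) = -96.31 mV

-96.3 mV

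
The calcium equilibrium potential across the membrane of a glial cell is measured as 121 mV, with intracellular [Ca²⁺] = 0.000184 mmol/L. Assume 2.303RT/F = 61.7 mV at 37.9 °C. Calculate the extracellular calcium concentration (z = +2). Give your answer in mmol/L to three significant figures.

1.54 mmol/L

Nernst: E = (61.7/2) · log₁₀([out]/[in]), so log₁₀([out]/[in]) = 121.0 × 2 / 61.7 = 3.9222.
[out]/[in] = 10^(3.9222) = 8360.
[out] = 8360 × 0.000184 = 1.538 mmol/L.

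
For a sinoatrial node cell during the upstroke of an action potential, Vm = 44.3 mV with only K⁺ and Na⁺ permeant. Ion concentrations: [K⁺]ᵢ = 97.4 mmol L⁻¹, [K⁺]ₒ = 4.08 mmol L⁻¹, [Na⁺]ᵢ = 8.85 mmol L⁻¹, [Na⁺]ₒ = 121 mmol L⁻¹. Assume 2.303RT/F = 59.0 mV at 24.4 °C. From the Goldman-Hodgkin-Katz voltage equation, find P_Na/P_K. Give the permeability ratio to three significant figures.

7.66

Let α = P_Na/P_K. GHK: Vm = 59.0·log₁₀[(Kₒ + α·Naₒ)/(Kᵢ + α·Naᵢ)].
10^(Vm/59.0) = 10^(44.3/59.0) = 5.6344
So 5.6344·(Kᵢ + α·Naᵢ) = Kₒ + α·Naₒ → α = (5.6344·97.4 − 4.08) / (121.0 − 5.6344·8.85)
α = (548.8 − 4.08) / (121.0 − 49.86) = 544.7/71.14 = 7.657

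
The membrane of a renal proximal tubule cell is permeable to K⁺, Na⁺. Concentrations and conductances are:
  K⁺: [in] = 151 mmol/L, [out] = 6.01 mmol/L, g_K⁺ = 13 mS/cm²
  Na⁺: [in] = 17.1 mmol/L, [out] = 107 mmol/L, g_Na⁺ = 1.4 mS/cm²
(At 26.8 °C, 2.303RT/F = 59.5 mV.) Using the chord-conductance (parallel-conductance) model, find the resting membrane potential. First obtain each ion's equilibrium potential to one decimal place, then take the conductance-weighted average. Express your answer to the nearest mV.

E_K⁺ = (59.5/1)·log₁₀(6.01/151) = -83.3 mV
E_Na⁺ = (59.5/1)·log₁₀(107/17.1) = 47.4 mV
Vm = (Σ gᵢEᵢ)/(Σ gᵢ) = (13·-83.3 + 1.4·47.4) / (13 + 1.4)
= -1016.54 / 14.4 = -70.59 mV

-71 mV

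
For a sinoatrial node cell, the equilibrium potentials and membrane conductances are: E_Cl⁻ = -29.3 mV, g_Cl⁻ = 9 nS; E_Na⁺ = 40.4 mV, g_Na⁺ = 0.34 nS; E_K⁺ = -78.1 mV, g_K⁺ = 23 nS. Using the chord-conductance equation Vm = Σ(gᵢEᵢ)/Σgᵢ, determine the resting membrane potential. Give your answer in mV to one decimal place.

Σ gᵢEᵢ = 9·(-29.3) + 0.34·(40.4) + 23·(-78.1) = -2046.26
Σ gᵢ = 9 + 0.34 + 23 = 32.34
Vm = -2046.26 / 32.34 = -63.27 mV

-63.3 mV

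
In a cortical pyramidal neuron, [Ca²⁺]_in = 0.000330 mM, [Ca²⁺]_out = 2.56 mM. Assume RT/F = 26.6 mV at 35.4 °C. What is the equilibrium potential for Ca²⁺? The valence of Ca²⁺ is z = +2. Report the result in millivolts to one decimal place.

E = (26.6/z) · ln([Ca²⁺]_out/[Ca²⁺]_in) with z = +2.
= (26.6/2) · ln(2.56/0.000330) = 13.30 · ln(7758)
= 13.30 · (8.9564) = 119.12 mV

119.1 mV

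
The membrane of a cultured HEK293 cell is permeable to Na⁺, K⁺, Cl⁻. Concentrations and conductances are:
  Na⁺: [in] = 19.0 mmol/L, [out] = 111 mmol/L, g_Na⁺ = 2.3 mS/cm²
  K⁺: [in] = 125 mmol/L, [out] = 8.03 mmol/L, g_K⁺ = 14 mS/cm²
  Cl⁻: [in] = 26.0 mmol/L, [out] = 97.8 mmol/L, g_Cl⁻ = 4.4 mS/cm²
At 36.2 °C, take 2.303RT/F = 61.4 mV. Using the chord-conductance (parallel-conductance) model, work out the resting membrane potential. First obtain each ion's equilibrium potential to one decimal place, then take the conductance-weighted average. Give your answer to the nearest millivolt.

-52 mV

E_Na⁺ = (61.4/1)·log₁₀(111/19.0) = 47.1 mV
E_K⁺ = (61.4/1)·log₁₀(8.03/125) = -73.2 mV
E_Cl⁻ = (61.4/-1)·log₁₀(97.8/26.0) = -35.3 mV
Vm = (Σ gᵢEᵢ)/(Σ gᵢ) = (2.3·47.1 + 14·-73.2 + 4.4·-35.3) / (2.3 + 14 + 4.4)
= -1071.79 / 20.7 = -51.78 mV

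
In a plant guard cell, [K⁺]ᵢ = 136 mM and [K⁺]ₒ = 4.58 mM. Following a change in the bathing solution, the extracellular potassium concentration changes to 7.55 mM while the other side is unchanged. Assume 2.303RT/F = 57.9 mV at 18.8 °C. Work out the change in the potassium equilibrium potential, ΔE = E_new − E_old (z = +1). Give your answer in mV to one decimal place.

E_old = (57.9/1)·log₁₀(4.58/136) = -85.27 mV
E_new = (57.9/1)·log₁₀(7.55/136) = -72.70 mV
ΔE = -72.70 − (-85.27) = 12.57 mV

12.6 mV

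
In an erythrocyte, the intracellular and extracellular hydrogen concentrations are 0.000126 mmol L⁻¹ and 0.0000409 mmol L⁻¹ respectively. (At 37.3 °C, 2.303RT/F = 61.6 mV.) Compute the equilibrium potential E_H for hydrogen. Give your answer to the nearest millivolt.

-30 mV

E = (61.6/z) · log₁₀([H⁺]_out/[H⁺]_in) with z = +1.
= (61.6/1) · log₁₀(0.0000409/0.000126) = 61.60 · log₁₀(0.3246)
= 61.60 · (-0.4886) = -30.10 mV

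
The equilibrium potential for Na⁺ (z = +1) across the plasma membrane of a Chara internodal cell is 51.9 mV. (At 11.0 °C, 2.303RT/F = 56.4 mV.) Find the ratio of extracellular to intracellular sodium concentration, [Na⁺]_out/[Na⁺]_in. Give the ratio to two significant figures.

log₁₀([out]/[in]) = E·z/(56.4) = 51.9 × 1 / 56.4 = 0.9202
[out]/[in] = 10^(0.9202) = 8.322

8.3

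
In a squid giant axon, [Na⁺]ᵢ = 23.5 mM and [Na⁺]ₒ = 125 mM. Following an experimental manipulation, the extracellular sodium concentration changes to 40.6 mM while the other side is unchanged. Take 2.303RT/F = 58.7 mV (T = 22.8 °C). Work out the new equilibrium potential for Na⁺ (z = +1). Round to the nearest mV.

14 mV

After the shift: [Na⁺]_out = 40.6, [Na⁺]_in = 23.5 mM.
E_new = (58.7/1)·log₁₀(40.6/23.5) = 58.70 · (0.2375) = 13.94 mV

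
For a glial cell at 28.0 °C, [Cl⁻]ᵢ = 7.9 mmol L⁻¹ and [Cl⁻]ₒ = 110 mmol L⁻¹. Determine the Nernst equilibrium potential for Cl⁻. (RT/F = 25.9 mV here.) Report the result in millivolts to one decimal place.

E = (25.9/z) · ln([Cl⁻]_out/[Cl⁻]_in) with z = -1.
For an anion, dividing by z = -1 reverses the sign.
= (25.9/-1) · ln(110/7.9) = -25.90 · ln(13.92)
= -25.90 · (2.6336) = -68.21 mV

-68.2 mV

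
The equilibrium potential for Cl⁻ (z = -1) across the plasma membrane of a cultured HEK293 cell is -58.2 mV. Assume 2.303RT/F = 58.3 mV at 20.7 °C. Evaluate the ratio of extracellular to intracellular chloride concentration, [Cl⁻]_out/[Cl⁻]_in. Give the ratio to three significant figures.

log₁₀([out]/[in]) = E·z/(58.3) = -58.2 × -1 / 58.3 = 0.9983
[out]/[in] = 10^(0.9983) = 9.961

9.96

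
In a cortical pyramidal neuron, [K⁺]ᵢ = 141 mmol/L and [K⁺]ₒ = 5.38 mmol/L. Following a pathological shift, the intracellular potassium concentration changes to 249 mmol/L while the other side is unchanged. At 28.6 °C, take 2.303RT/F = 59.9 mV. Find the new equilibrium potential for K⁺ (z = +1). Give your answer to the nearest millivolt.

After the shift: [K⁺]_out = 5.38, [K⁺]_in = 249 mmol/L.
E_new = (59.9/1)·log₁₀(5.38/249) = 59.90 · (-1.6654) = -99.76 mV

-100 mV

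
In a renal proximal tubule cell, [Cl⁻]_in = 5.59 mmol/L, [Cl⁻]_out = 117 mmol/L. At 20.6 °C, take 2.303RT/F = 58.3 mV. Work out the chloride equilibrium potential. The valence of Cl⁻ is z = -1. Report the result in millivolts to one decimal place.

-77.0 mV

E = (58.3/z) · log₁₀([Cl⁻]_out/[Cl⁻]_in) with z = -1.
For an anion, dividing by z = -1 reverses the sign.
= (58.3/-1) · log₁₀(117/5.59) = -58.30 · log₁₀(20.93)
= -58.30 · (1.3208) = -77.00 mV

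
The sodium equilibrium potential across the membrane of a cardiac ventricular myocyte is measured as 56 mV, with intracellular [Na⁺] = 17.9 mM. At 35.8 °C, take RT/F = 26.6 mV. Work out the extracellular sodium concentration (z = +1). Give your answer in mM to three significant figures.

147 mM

Nernst: E = (26.6/1) · ln([out]/[in]), so ln([out]/[in]) = 56.0 × 1 / 26.6 = 2.1053.
[out]/[in] = e^(2.1053) = 8.209.
[out] = 8.209 × 17.9 = 146.9 mM.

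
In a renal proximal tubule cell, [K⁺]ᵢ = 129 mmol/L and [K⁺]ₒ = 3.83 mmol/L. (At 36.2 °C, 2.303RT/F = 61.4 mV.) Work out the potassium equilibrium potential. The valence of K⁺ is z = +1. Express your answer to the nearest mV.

-94 mV

E = (61.4/z) · log₁₀([K⁺]_out/[K⁺]_in) with z = +1.
= (61.4/1) · log₁₀(3.83/129) = 61.40 · log₁₀(0.02969)
= 61.40 · (-1.5274) = -93.78 mV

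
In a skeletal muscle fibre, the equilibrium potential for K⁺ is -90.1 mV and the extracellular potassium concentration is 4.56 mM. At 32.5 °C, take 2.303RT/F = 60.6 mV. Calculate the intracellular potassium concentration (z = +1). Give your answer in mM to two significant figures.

140 mM

Nernst: E = (60.6/1) · log₁₀([out]/[in]), so log₁₀([out]/[in]) = -90.1 × 1 / 60.6 = -1.4868.
[out]/[in] = 10^(-1.4868) = 0.0326.
[in] = 4.56 / 0.0326 = 139.9 mM.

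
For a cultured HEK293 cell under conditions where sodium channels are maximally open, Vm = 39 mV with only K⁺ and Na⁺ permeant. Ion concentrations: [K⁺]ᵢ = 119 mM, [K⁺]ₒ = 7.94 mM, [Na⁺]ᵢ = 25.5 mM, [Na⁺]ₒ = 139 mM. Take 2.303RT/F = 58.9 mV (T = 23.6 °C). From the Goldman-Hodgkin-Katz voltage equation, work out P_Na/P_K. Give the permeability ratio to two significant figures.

25

Let α = P_Na/P_K. GHK: Vm = 58.9·log₁₀[(Kₒ + α·Naₒ)/(Kᵢ + α·Naᵢ)].
10^(Vm/58.9) = 10^(39.0/58.9) = 4.5935
So 4.5935·(Kᵢ + α·Naᵢ) = Kₒ + α·Naₒ → α = (4.5935·119.0 − 7.94) / (139.0 − 4.5935·25.5)
α = (546.6 − 7.94) / (139.0 − 117.1) = 538.7/21.87 = 24.63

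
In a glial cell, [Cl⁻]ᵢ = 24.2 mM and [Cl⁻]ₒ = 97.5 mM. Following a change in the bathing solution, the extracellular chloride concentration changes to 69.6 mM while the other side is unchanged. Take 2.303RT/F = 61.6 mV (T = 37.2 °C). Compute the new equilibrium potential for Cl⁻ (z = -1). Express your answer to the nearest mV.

-28 mV

After the shift: [Cl⁻]_out = 69.6, [Cl⁻]_in = 24.2 mM.
E_new = (61.6/-1)·log₁₀(69.6/24.2) = -61.60 · (0.4588) = -28.26 mV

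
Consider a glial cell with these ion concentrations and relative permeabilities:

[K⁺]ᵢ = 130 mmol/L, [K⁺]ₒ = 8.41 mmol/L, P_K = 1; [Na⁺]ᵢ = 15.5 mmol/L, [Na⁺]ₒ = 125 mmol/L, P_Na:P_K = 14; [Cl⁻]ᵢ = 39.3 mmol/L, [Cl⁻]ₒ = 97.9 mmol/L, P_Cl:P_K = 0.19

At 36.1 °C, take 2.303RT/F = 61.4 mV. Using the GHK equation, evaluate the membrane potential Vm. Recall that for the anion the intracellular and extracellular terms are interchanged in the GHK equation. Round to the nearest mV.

42 mV

Vm = 61.4 · log₁₀[(Σ P·[cation]ₒ + Σ P·[anion]ᵢ) / (Σ P·[cation]ᵢ + Σ P·[anion]ₒ)]
Numerator = 1×8.41 + 14×125 + 0.19×39.3 = 1766
Denominator = 1×130 + 14×15.5 + 0.19×97.9 = 365.6
Vm = 61.4 · log₁₀(4.8301) = 61.4 × (0.6840) = 41.99 mV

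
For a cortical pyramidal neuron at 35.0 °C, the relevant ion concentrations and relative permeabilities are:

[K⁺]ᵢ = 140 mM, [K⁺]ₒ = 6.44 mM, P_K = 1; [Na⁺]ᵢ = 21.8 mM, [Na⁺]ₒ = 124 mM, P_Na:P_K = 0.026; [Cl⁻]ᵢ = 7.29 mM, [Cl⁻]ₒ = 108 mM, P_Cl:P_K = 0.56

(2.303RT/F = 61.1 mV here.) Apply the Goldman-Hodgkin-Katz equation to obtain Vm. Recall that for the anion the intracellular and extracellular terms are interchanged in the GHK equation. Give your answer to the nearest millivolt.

Vm = 61.1 · log₁₀[(Σ P·[cation]ₒ + Σ P·[anion]ᵢ) / (Σ P·[cation]ᵢ + Σ P·[anion]ₒ)]
Numerator = 1×6.44 + 0.026×124 + 0.56×7.29 = 13.75
Denominator = 1×140 + 0.026×21.8 + 0.56×108 = 201
Vm = 61.1 · log₁₀(0.068374) = 61.1 × (-1.1651) = -71.19 mV

-71 mV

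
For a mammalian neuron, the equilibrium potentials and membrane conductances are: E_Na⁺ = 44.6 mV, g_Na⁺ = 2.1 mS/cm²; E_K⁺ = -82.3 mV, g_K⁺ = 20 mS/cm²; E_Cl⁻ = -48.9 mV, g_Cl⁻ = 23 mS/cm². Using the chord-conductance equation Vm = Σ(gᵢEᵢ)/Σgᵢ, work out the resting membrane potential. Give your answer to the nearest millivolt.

-59 mV

Σ gᵢEᵢ = 2.1·(44.6) + 20·(-82.3) + 23·(-48.9) = -2677.04
Σ gᵢ = 2.1 + 20 + 23 = 45.1
Vm = -2677.04 / 45.1 = -59.36 mV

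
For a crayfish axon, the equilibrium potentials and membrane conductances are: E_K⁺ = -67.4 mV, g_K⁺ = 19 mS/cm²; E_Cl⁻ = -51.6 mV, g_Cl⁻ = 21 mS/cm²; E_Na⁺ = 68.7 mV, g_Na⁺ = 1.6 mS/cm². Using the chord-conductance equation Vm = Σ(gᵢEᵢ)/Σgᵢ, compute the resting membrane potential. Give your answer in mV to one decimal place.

Σ gᵢEᵢ = 19·(-67.4) + 21·(-51.6) + 1.6·(68.7) = -2254.28
Σ gᵢ = 19 + 21 + 1.6 = 41.6
Vm = -2254.28 / 41.6 = -54.19 mV

-54.2 mV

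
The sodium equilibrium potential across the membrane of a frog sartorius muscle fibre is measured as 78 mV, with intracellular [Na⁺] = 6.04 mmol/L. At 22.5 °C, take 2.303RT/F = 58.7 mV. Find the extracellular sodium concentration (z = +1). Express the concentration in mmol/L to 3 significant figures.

129 mmol/L

Nernst: E = (58.7/1) · log₁₀([out]/[in]), so log₁₀([out]/[in]) = 78.0 × 1 / 58.7 = 1.3288.
[out]/[in] = 10^(1.3288) = 21.32.
[out] = 21.32 × 6.04 = 128.8 mmol/L.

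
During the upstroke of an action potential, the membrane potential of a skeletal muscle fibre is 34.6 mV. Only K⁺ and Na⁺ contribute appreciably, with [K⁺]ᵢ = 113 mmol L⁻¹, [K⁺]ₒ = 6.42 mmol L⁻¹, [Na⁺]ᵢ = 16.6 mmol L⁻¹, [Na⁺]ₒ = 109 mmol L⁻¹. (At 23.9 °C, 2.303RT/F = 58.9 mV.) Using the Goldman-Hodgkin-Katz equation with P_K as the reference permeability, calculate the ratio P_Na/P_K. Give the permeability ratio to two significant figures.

9.6

Let α = P_Na/P_K. GHK: Vm = 58.9·log₁₀[(Kₒ + α·Naₒ)/(Kᵢ + α·Naᵢ)].
10^(Vm/58.9) = 10^(34.6/58.9) = 3.8676
So 3.8676·(Kᵢ + α·Naᵢ) = Kₒ + α·Naₒ → α = (3.8676·113.0 − 6.42) / (109.0 − 3.8676·16.6)
α = (437 − 6.42) / (109.0 − 64.2) = 430.6/44.8 = 9.612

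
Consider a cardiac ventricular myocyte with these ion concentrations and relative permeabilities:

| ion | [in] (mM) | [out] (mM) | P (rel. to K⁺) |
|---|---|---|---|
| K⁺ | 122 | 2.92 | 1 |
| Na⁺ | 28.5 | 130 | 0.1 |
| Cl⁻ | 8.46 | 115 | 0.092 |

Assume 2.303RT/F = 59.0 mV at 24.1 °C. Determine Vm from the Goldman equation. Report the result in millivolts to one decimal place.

Vm = 59.0 · log₁₀[(Σ P·[cation]ₒ + Σ P·[anion]ᵢ) / (Σ P·[cation]ᵢ + Σ P·[anion]ₒ)]
Numerator = 1×2.92 + 0.1×130 + 0.092×8.46 = 16.7
Denominator = 1×122 + 0.1×28.5 + 0.092×115 = 135.4
Vm = 59.0 · log₁₀(0.1233) = 59.0 × (-0.9090) = -53.63 mV

-53.6 mV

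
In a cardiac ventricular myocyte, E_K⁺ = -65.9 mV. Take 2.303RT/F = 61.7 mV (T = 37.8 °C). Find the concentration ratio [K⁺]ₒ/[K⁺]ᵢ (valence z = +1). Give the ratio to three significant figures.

log₁₀([out]/[in]) = E·z/(61.7) = -65.9 × 1 / 61.7 = -1.0681
[out]/[in] = 10^(-1.0681) = 0.08549

0.0855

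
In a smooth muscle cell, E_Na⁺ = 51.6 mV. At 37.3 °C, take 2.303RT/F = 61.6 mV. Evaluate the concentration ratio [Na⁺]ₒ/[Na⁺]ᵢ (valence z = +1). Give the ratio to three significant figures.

6.88

log₁₀([out]/[in]) = E·z/(61.6) = 51.6 × 1 / 61.6 = 0.8377
[out]/[in] = 10^(0.8377) = 6.881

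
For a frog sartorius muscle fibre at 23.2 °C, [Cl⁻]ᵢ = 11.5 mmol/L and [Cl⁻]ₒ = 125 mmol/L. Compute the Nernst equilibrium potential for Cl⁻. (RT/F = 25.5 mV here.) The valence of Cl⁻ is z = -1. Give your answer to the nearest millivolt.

E = (25.5/z) · ln([Cl⁻]_out/[Cl⁻]_in) with z = -1.
For an anion, dividing by z = -1 reverses the sign.
= (25.5/-1) · ln(125/11.5) = -25.50 · ln(10.87)
= -25.50 · (2.3860) = -60.84 mV

-61 mV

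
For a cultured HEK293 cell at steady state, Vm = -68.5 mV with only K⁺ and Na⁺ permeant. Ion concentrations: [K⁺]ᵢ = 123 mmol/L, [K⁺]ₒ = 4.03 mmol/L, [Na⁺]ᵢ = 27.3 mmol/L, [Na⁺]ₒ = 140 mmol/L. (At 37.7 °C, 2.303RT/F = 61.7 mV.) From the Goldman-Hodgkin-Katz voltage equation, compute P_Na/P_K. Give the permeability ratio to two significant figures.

0.040

Let α = P_Na/P_K. GHK: Vm = 61.7·log₁₀[(Kₒ + α·Naₒ)/(Kᵢ + α·Naᵢ)].
10^(Vm/61.7) = 10^(-68.5/61.7) = 0.077587
So 0.077587·(Kᵢ + α·Naᵢ) = Kₒ + α·Naₒ → α = (0.077587·123.0 − 4.03) / (140.0 − 0.077587·27.3)
α = (9.543 − 4.03) / (140.0 − 2.118) = 5.513/137.9 = 0.03999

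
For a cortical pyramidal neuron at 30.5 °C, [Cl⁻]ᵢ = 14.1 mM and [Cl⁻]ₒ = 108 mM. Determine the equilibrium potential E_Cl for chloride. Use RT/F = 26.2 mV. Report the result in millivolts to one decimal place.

-53.3 mV

E = (26.2/z) · ln([Cl⁻]_out/[Cl⁻]_in) with z = -1.
For an anion, dividing by z = -1 reverses the sign.
= (26.2/-1) · ln(108/14.1) = -26.20 · ln(7.66)
= -26.20 · (2.0360) = -53.34 mV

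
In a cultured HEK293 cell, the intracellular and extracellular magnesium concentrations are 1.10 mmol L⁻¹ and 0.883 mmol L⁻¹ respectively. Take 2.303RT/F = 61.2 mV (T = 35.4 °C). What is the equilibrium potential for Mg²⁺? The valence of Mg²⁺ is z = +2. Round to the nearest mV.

E = (61.2/z) · log₁₀([Mg²⁺]_out/[Mg²⁺]_in) with z = +2.
= (61.2/2) · log₁₀(0.883/1.10) = 30.60 · log₁₀(0.8027)
= 30.60 · (-0.0954) = -2.92 mV

-3 mV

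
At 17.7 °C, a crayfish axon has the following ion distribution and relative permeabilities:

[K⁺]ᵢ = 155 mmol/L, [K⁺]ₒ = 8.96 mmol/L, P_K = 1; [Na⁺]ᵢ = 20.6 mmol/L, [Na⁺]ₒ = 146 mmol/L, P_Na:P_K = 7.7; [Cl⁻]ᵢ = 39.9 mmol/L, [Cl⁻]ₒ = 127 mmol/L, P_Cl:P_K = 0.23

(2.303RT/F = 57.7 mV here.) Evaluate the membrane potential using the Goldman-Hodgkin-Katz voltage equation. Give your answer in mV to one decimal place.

30.2 mV

Vm = 57.7 · log₁₀[(Σ P·[cation]ₒ + Σ P·[anion]ᵢ) / (Σ P·[cation]ᵢ + Σ P·[anion]ₒ)]
Numerator = 1×8.96 + 7.7×146 + 0.23×39.9 = 1142
Denominator = 1×155 + 7.7×20.6 + 0.23×127 = 342.8
Vm = 57.7 · log₁₀(3.3321) = 57.7 × (0.5227) = 30.16 mV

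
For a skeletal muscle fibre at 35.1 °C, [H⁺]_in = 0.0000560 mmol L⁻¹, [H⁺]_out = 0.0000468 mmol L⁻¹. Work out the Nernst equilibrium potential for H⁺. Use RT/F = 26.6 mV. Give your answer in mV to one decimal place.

E = (26.6/z) · ln([H⁺]_out/[H⁺]_in) with z = +1.
= (26.6/1) · ln(0.0000468/0.0000560) = 26.60 · ln(0.8357)
= 26.60 · (-0.1795) = -4.77 mV

-4.8 mV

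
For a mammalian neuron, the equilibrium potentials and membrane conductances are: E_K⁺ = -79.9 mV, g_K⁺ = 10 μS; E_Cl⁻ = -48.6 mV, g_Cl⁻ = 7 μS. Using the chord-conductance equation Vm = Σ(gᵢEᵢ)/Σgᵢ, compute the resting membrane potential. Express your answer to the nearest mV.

Σ gᵢEᵢ = 10·(-79.9) + 7·(-48.6) = -1139.20
Σ gᵢ = 10 + 7 = 17
Vm = -1139.20 / 17 = -67.01 mV

-67 mV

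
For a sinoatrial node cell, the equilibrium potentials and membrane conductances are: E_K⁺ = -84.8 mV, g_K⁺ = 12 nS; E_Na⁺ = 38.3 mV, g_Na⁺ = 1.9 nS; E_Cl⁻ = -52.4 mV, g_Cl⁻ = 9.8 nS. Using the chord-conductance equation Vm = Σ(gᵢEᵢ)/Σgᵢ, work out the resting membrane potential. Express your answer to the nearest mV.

-62 mV

Σ gᵢEᵢ = 12·(-84.8) + 1.9·(38.3) + 9.8·(-52.4) = -1458.35
Σ gᵢ = 12 + 1.9 + 9.8 = 23.7
Vm = -1458.35 / 23.7 = -61.53 mV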